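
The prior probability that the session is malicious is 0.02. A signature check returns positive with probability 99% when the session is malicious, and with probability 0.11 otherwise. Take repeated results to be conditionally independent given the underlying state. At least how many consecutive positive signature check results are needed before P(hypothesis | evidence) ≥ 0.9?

3

Prior odds: 0.02 ÷ 0.98 = 1/49.
Likelihood ratio of a positive result = 0.99/0.11 = 9.
Target odds: 0.9 ÷ 0.1 = 9.
Require 9ⁿ ≥ 9 ÷ (1/49) = 441.
9² = 81 falls short of 441 but 9³ = 729 reaches it, so n = 3.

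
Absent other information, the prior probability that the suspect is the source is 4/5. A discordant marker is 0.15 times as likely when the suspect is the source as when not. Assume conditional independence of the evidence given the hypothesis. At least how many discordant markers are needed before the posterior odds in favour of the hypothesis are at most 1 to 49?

Prior odds = 0.8/0.2 = 4.
Likelihood ratio per discordant marker = 0.15.
Target odds = 1/49.
Require 0.15ⁿ ≤ 1/49 ÷ 4 = 1/196.
0.15² = 0.0225 is still above 1/196 but 0.15³ = 0.003375 is at or below it, so n = 3.

3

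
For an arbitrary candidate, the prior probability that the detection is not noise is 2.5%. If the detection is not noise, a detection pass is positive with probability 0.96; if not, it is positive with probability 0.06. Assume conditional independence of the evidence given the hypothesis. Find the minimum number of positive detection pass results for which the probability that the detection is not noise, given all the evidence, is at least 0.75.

Prior odds: 0.025 ÷ 0.975 = 1/39.
Likelihood ratio of a positive = 0.96/0.06 = 16.
Target posterior odds = 0.75/0.25 = 3.
Require 16ⁿ ≥ 3 ÷ (1/39) = 117.
16¹ = 16 falls short of 117 but 16² = 256 reaches it, so n = 2.

2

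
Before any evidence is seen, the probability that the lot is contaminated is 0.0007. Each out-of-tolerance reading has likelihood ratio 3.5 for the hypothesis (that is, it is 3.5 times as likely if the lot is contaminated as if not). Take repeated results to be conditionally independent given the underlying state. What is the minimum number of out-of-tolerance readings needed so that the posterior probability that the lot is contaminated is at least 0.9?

8

Prior odds = 0.0007/0.9993 = 7/9993.
Likelihood ratio per out-of-tolerance reading = 3.5.
Target posterior odds = 0.9/0.1 = 9.
Need (7/9993) × 3.5ⁿ ≥ 9, i.e. 3.5ⁿ ≥ 89937/7.
3.5⁷ = 823543/128 falls short of 89937/7 but 3.5⁸ = 5764801/256 reaches it, so n = 8.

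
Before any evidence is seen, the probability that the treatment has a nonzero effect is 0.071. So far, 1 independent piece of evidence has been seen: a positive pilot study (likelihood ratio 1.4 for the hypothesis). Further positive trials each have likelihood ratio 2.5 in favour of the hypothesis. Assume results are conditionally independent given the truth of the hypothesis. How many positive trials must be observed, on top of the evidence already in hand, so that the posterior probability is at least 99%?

8

Prior odds = 0.071/0.929 = 71/929.
Bayes factor of the evidence already in hand = 1.4.
Odds after that evidence = (71/929) × 1.4 = 497/4645.
Target odds = 0.99/0.01 = 99.
Need 2.5ⁿ ≥ 99 ÷ (497/4645) = 459855/497.
2.5⁷ = 610.3515625 falls short of 459855/497 but 2.5⁸ = 390625/256 reaches it, so n = 8.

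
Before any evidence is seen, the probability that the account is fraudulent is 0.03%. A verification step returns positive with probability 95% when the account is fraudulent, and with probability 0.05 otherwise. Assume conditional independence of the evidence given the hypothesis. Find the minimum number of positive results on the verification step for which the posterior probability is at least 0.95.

Prior odds = 0.0003/0.9997 = 3/9997.
Likelihood ratio of a positive result = 0.95/0.05 = 19.
Target odds: 0.95 ÷ 0.05 = 19.
Require 19ⁿ ≥ 19 ÷ (3/9997) = 189943/3.
19³ = 6859 falls short of 189943/3 but 19⁴ = 130321 reaches it, so n = 4.

4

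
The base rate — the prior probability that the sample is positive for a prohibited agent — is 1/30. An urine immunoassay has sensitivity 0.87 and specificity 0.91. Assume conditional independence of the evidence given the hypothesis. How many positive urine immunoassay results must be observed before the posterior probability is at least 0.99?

4

Prior odds: (1/30) ÷ (29/30) = 1/29.
False-positive rate = 1 − 0.91 = 0.09; likelihood ratio of a positive = 0.87/0.09 = 29/3.
Target odds: 0.99 ÷ 0.01 = 99.
Need (1/29) × (29/3)ⁿ ≥ 99, i.e. (29/3)ⁿ ≥ 2871.
(29/3)³ = 24389/27 falls short of 2871 but (29/3)⁴ = 707281/81 reaches it, so n = 4.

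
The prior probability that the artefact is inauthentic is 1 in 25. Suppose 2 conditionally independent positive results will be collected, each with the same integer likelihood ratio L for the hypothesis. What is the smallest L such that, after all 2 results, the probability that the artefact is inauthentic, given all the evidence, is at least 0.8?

10

Prior odds = 0.04/0.96 = 1/24.
Target odds = 0.8/0.2 = 4.
Need L² ≥ 4 ÷ (1/24) = 96.
9² = 81 < 96 ≤ 100 = 10², so L = 10.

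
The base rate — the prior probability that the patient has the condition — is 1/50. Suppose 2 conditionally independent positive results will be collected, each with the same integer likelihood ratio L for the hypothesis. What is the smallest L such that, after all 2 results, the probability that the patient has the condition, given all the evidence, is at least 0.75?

Prior odds = 0.02/0.98 = 1/49.
Target odds = 0.75/0.25 = 3.
Need L² ≥ 3 ÷ (1/49) = 147.
12² = 144 < 147 ≤ 169 = 13², so L = 13.

13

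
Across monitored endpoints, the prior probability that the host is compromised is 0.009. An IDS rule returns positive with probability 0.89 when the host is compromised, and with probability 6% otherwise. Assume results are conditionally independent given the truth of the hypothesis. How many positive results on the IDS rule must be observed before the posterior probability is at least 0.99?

4

Prior odds = 0.009/0.991 = 9/991.
Likelihood ratio of a positive result = 0.89/0.06 = 89/6.
Target posterior odds = 0.99/0.01 = 99.
Need (9/991) × (89/6)ⁿ ≥ 99, i.e. (89/6)ⁿ ≥ 10901.
(89/6)³ = 704969/216 falls short of 10901 but (89/6)⁴ = 62742241/1296 reaches it, so n = 4.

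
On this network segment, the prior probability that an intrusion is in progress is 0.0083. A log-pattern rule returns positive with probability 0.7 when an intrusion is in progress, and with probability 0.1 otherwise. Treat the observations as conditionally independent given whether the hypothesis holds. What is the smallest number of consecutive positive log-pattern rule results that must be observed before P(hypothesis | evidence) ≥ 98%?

5

Prior odds = 0.0083/0.9917 = 83/9917.
Likelihood ratio of a positive result = 0.7/0.1 = 7.
Target posterior odds = 0.98/0.02 = 49.
Require 7ⁿ ≥ 49 ÷ (83/9917) = 485933/83.
7⁴ = 2401 falls short of 485933/83 but 7⁵ = 16807 reaches it, so n = 5.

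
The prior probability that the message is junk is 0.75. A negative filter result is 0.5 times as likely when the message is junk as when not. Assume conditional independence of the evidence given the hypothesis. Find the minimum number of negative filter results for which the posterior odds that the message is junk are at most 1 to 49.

8

Prior odds: 0.75 ÷ 0.25 = 3.
Likelihood ratio per negative filter result = 0.5.
Target odds = 1/49.
Need 3 × 0.5ⁿ ≤ 1/49, i.e. 0.5ⁿ ≤ 1/147.
0.5⁷ = 0.0078125 is still above 1/147 but 0.5⁸ = 0.00390625 is at or below it, so n = 8.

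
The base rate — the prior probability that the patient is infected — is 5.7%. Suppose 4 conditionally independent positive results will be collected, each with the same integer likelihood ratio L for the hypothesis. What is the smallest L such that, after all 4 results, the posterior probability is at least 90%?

4

Prior odds = 0.057/0.943 = 57/943.
Target odds = 0.9/0.1 = 9.
Need L⁴ ≥ 9 ÷ (57/943) = 2829/19.
3⁴ = 81 < 2829/19 ≤ 256 = 4⁴, so L = 4.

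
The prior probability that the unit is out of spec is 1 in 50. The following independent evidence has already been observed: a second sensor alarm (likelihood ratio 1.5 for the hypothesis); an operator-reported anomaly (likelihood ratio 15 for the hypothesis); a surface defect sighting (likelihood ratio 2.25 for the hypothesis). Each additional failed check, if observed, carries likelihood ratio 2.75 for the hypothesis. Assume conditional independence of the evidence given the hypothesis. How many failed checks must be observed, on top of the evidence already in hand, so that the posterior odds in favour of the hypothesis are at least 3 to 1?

2

Prior odds = 0.02/0.98 = 1/49.
Combined Bayes factor of the evidence already in hand = 1.5 × 15 × 2.25 = 50.625.
Odds after that evidence = (1/49) × 50.625 = 405/392.
Target odds = 3.
Need 2.75ⁿ ≥ 3 ÷ (405/392) = 392/135.
2.75¹ = 2.75 falls short of 392/135 but 2.75² = 7.5625 reaches it, so n = 2.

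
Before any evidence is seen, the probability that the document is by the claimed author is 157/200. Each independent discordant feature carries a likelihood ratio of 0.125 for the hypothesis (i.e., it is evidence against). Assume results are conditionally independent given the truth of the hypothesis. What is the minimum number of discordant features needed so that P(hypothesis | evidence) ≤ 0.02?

3

Prior odds: 0.785 ÷ 0.215 = 157/43.
Likelihood ratio per discordant feature = 0.125.
Target odds: 0.02 ÷ 0.98 = 1/49.
Require 0.125ⁿ ≤ 1/49 ÷ (157/43) = 43/7693.
0.125² = 0.015625 is still above 43/7693 but 0.125³ = 0.001953125 is at or below it, so n = 3.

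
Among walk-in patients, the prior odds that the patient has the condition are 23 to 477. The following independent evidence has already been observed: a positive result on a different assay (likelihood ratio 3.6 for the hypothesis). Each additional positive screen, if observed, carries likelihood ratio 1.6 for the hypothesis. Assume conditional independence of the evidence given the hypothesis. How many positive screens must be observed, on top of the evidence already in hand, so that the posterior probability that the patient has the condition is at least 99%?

14

Prior odds = 23/477.
Bayes factor of the evidence already in hand = 3.6.
Odds after that evidence = (23/477) × 3.6 = 46/265.
Target odds = 0.99/0.01 = 99.
Need 1.6ⁿ ≥ 99 ÷ (46/265) = 26235/46.
1.6¹³ ≈450.36 falls short of 26235/46 but 1.6¹⁴ ≈720.576 reaches it, so n = 14.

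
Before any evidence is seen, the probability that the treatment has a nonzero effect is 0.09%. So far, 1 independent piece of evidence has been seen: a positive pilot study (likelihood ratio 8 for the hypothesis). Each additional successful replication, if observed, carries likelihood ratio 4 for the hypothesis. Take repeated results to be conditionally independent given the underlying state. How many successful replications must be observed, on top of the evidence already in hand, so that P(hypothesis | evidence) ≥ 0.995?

8

Prior odds = 0.0009/0.9991 = 9/9991.
Bayes factor of the evidence already in hand = 8.
Odds after that evidence = (9/9991) × 8 = 72/9991.
Target odds = 0.995/0.005 = 199.
Need 4ⁿ ≥ 199 ÷ (72/9991) = 1988209/72.
4⁷ = 16384 falls short of 1988209/72 but 4⁸ = 65536 reaches it, so n = 8.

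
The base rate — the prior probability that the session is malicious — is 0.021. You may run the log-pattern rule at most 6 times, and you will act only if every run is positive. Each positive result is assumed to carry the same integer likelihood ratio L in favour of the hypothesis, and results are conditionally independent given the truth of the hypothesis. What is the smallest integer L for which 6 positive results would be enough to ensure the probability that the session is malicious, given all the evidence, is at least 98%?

4

Prior odds = 0.021/0.979 = 21/979.
Target odds = 0.98/0.02 = 49.
Need L⁶ ≥ 49 ÷ (21/979) = 6853/3.
3⁶ = 729 < 6853/3 ≤ 4096 = 4⁶, so L = 4.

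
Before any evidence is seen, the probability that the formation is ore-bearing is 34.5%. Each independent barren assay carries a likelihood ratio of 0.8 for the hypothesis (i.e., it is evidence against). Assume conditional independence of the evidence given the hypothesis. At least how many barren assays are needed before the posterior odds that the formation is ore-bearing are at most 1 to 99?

18

Prior odds: 0.345 ÷ 0.655 = 69/131.
Likelihood ratio per barren assay = 0.8.
Target odds = 1/99.
Need (69/131) × 0.8ⁿ ≤ 1/99, i.e. 0.8ⁿ ≤ 131/6831.
0.8¹⁷ ≈0.022518 is still above 131/6831 but 0.8¹⁸ ≈0.0180144 is at or below it, so n = 18.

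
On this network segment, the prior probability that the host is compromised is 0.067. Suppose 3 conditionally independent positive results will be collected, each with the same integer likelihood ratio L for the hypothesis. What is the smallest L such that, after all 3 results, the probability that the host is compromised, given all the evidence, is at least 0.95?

Prior odds = 0.067/0.933 = 67/933.
Target odds = 0.95/0.05 = 19.
Need L³ ≥ 19 ÷ (67/933) = 17727/67.
6³ = 216 < 17727/67 ≤ 343 = 7³, so L = 7.

7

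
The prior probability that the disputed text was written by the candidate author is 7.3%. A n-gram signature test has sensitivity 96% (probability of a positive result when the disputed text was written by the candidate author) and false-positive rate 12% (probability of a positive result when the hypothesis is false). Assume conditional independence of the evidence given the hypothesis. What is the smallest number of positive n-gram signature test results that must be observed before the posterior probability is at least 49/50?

4

Prior odds = 0.073/0.927 = 73/927.
Likelihood ratio of a positive result = 0.96/0.12 = 8.
Target odds: 0.98 ÷ 0.02 = 49.
Need (73/927) × 8ⁿ ≥ 49, i.e. 8ⁿ ≥ 45423/73.
8³ = 512 falls short of 45423/73 but 8⁴ = 4096 reaches it, so n = 4.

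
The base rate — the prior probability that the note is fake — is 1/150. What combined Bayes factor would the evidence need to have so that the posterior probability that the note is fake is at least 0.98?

Prior odds = (1/150)/(149/150) = 1/149.
Target odds = 0.98/0.02 = 49.
Required Bayes factor = 49 ÷ (1/149) = 7301.

7301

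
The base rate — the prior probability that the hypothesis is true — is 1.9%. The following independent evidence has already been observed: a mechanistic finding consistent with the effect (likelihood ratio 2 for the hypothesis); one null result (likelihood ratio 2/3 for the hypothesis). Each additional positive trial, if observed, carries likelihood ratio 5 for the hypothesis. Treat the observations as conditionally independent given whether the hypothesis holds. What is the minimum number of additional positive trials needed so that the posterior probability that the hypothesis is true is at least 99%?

6

Prior odds = 0.019/0.981 = 19/981.
Combined Bayes factor of the evidence already in hand = 2 × (2/3) = 4/3.
Odds after that evidence = (19/981) × 4/3 = 76/2943.
Target odds = 0.99/0.01 = 99.
Need 5ⁿ ≥ 99 ÷ (76/2943) = 291357/76.
5⁵ = 3125 falls short of 291357/76 but 5⁶ = 15625 reaches it, so n = 6.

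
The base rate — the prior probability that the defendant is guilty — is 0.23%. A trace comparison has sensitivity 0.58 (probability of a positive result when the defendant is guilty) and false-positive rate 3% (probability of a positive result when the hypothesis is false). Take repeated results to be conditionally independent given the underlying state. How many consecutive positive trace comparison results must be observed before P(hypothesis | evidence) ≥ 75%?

Prior odds = 0.0023/0.9977 = 23/9977.
Likelihood ratio of a positive result = 0.58/0.03 = 58/3.
Target posterior odds = 0.75/0.25 = 3.
Require (58/3)ⁿ ≥ 3 ÷ (23/9977) = 29931/23.
(58/3)² = 3364/9 falls short of 29931/23 but (58/3)³ = 195112/27 reaches it, so n = 3.

3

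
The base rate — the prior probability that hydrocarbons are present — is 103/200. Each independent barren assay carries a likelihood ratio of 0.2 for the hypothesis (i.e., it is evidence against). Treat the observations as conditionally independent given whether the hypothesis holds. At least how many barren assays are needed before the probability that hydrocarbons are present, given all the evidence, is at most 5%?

2

Prior odds = 0.515/0.485 = 103/97.
Likelihood ratio per barren assay = 0.2.
Target odds: 0.05 ÷ 0.95 = 1/19.
Need (103/97) × 0.2ⁿ ≤ 1/19, i.e. 0.2ⁿ ≤ 97/1957.
0.2¹ = 0.2 is still above 97/1957 but 0.2² = 0.04 is at or below it, so n = 2.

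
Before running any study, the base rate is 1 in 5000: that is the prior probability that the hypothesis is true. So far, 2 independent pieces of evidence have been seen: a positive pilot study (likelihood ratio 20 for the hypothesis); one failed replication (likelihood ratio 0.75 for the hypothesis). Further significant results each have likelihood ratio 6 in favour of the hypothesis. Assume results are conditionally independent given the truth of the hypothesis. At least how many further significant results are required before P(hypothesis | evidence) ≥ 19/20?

5

Prior odds = 0.0002/0.9998 = 1/4999.
Combined Bayes factor of the evidence already in hand = 20 × 0.75 = 15.
Odds after that evidence = (1/4999) × 15 = 15/4999.
Target odds = 0.95/0.05 = 19.
Need 6ⁿ ≥ 19 ÷ (15/4999) = 94981/15.
6⁴ = 1296 falls short of 94981/15 but 6⁵ = 7776 reaches it, so n = 5.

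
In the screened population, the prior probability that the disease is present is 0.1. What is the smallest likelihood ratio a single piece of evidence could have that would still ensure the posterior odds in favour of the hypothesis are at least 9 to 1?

Prior odds = 0.1/0.9 = 1/9.
Target odds = 9.
Required Bayes factor = 9 ÷ (1/9) = 81.

81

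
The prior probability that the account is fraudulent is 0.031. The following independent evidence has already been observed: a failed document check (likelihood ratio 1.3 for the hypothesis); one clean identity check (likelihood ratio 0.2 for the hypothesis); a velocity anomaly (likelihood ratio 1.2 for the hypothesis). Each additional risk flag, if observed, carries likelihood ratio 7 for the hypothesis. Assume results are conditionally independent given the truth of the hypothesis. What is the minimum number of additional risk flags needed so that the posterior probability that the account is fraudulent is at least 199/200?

6

Prior odds = 0.031/0.969 = 31/969.
Combined Bayes factor of the evidence already in hand = 1.3 × 0.2 × 1.2 = 0.312.
Odds after that evidence = (31/969) × 0.312 = 403/40375.
Target odds = 0.995/0.005 = 199.
Need 7ⁿ ≥ 199 ÷ (403/40375) = 8034625/403.
7⁵ = 16807 falls short of 8034625/403 but 7⁶ = 117649 reaches it, so n = 6.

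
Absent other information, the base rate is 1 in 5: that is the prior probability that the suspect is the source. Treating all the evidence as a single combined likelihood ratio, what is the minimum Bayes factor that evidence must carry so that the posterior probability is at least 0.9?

36

Prior odds = 0.2/0.8 = 0.25.
Target odds = 0.9/0.1 = 9.
Required Bayes factor = 9 ÷ 0.25 = 36.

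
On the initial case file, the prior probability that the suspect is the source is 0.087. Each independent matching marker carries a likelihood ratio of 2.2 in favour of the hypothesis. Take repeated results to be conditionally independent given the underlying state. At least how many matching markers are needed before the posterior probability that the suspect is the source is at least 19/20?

Prior odds: 0.087 ÷ 0.913 = 87/913.
Likelihood ratio per matching marker = 2.2.
Target posterior odds = 0.95/0.05 = 19.
Require 2.2ⁿ ≥ 19 ÷ (87/913) = 17347/87.
2.2⁶ = 1771561/15625 falls short of 17347/87 but 2.2⁷ = 19487171/78125 reaches it, so n = 7.

7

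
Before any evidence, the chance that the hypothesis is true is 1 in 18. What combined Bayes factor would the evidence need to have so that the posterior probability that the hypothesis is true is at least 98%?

833

Prior odds = (1/18)/(17/18) = 1/17.
Target odds = 0.98/0.02 = 49.
Required Bayes factor = 49 ÷ (1/17) = 833.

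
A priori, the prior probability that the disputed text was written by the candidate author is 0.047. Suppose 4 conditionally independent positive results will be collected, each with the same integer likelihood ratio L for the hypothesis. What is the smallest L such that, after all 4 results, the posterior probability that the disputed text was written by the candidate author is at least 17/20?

Prior odds = 0.047/0.953 = 47/953.
Target odds = 0.85/0.15 = 17/3.
Need L⁴ ≥ 17/3 ÷ (47/953) = 16201/141.
3⁴ = 81 < 16201/141 ≤ 256 = 4⁴, so L = 4.

4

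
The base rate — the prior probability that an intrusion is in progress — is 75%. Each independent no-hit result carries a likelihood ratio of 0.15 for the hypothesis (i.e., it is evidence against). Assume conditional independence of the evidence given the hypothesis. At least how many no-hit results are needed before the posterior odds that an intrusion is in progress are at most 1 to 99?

4

Prior odds = 0.75/0.25 = 3.
Likelihood ratio per no-hit result = 0.15.
Target odds = 1/99.
Need 3 × 0.15ⁿ ≤ 1/99, i.e. 0.15ⁿ ≤ 1/297.
0.15³ = 0.003375 is still above 1/297 but 0.15⁴ = 81/160000 is at or below it, so n = 4.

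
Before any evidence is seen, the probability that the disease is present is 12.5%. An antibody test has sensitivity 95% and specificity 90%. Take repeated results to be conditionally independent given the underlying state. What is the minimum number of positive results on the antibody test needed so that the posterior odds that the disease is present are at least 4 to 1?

Prior odds = 0.125/0.875 = 1/7.
False-positive rate = 1 − 0.9 = 0.1; likelihood ratio of a positive = 0.95/0.1 = 9.5.
Target odds = 4.
Require 9.5ⁿ ≥ 4 ÷ (1/7) = 28.
9.5¹ = 9.5 falls short of 28 but 9.5² = 90.25 reaches it, so n = 2.

2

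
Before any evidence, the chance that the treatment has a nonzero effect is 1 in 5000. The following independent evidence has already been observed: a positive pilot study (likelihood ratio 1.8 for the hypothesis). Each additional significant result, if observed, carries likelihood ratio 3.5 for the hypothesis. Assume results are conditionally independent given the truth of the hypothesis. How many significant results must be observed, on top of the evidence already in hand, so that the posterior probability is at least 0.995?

11

Prior odds = 0.0002/0.9998 = 1/4999.
Bayes factor of the evidence already in hand = 1.8.
Odds after that evidence = (1/4999) × 1.8 = 9/24995.
Target odds = 0.995/0.005 = 199.
Need 3.5ⁿ ≥ 199 ÷ (9/24995) = 4974005/9.
3.5¹⁰ = 282475249/1024 falls short of 4974005/9 but 3.5¹¹ ≈965492 reaches it, so n = 11.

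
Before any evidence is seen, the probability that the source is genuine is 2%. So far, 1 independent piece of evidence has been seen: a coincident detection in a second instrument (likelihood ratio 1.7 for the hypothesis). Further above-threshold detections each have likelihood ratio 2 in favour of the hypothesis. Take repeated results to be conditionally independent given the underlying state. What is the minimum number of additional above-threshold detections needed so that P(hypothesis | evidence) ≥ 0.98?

11

Prior odds = 0.02/0.98 = 1/49.
Bayes factor of the evidence already in hand = 1.7.
Odds after that evidence = (1/49) × 1.7 = 17/490.
Target odds = 0.98/0.02 = 49.
Need 2ⁿ ≥ 49 ÷ (17/490) = 24010/17.
2¹⁰ = 1024 falls short of 24010/17 but 2¹¹ = 2048 reaches it, so n = 11.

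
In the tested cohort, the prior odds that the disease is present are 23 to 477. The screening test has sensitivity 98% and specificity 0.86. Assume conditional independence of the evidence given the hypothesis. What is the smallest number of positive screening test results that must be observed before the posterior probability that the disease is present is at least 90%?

3

Prior odds = 23/477.
False-positive rate = 1 − 0.86 = 0.14; likelihood ratio of a positive = 0.98/0.14 = 7.
Target posterior odds = 0.9/0.1 = 9.
Require 7ⁿ ≥ 9 ÷ (23/477) = 4293/23.
7² = 49 falls short of 4293/23 but 7³ = 343 reaches it, so n = 3.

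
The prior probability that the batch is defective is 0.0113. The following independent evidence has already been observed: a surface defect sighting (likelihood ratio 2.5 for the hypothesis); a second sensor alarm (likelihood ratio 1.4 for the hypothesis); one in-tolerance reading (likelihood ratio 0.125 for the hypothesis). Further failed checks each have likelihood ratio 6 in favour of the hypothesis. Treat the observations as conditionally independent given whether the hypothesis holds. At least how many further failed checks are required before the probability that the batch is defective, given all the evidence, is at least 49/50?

Prior odds = 0.0113/0.9887 = 113/9887.
Combined Bayes factor of the evidence already in hand = 2.5 × 1.4 × 0.125 = 0.4375.
Odds after that evidence = (113/9887) × 0.4375 = 791/158192.
Target odds = 0.98/0.02 = 49.
Need 6ⁿ ≥ 49 ÷ (791/158192) = 1107344/113.
6⁵ = 7776 falls short of 1107344/113 but 6⁶ = 46656 reaches it, so n = 6.

6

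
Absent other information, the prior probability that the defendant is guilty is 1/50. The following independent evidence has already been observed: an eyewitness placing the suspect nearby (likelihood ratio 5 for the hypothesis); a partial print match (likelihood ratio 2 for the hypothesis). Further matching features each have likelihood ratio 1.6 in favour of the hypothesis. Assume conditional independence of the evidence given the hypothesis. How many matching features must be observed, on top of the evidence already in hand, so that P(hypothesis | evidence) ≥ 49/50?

12

Prior odds = 0.02/0.98 = 1/49.
Combined Bayes factor of the evidence already in hand = 5 × 2 = 10.
Odds after that evidence = (1/49) × 10 = 10/49.
Target odds = 0.98/0.02 = 49.
Need 1.6ⁿ ≥ 49 ÷ (10/49) = 240.1.
1.6¹¹ ≈175.922 falls short of 240.1 but 1.6¹² ≈281.475 reaches it, so n = 12.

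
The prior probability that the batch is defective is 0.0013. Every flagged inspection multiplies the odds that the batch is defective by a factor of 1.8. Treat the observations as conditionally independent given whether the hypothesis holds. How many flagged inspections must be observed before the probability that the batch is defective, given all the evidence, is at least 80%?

14

Prior odds: 0.0013 ÷ 0.9987 = 13/9987.
Likelihood ratio per flagged inspection = 1.8.
Target odds: 0.8 ÷ 0.2 = 4.
Require 1.8ⁿ ≥ 4 ÷ (13/9987) = 39948/13.
1.8¹³ ≈2082.3 falls short of 39948/13 but 1.8¹⁴ ≈3748.13 reaches it, so n = 14.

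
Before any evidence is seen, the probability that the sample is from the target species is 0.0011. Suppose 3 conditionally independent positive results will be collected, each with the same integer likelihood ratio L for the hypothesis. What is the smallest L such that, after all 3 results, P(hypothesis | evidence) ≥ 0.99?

Prior odds = 0.0011/0.9989 = 11/9989.
Target odds = 0.99/0.01 = 99.
Need L³ ≥ 99 ÷ (11/9989) = 89901.
44³ = 85184 < 89901 ≤ 91125 = 45³, so L = 45.

45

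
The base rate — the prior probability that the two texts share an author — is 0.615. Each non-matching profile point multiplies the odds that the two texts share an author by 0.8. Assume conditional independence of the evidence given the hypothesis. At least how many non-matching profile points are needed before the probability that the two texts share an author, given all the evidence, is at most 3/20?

Prior odds = 0.615/0.385 = 123/77.
Likelihood ratio per non-matching profile point = 0.8.
Target odds: 0.15 ÷ 0.85 = 3/17.
Require 0.8ⁿ ≤ 3/17 ÷ (123/77) = 77/697.
0.8⁹ = 262144/1953125 is still above 77/697 but 0.8¹⁰ = 1048576/9765625 is at or below it, so n = 10.

10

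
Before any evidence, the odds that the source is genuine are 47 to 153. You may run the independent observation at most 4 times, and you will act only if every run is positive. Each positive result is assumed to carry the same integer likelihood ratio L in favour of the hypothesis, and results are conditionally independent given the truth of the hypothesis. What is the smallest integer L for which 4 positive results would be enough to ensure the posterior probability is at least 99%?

Prior odds = 47/153.
Target odds = 0.99/0.01 = 99.
Need L⁴ ≥ 99 ÷ (47/153) = 15147/47.
4⁴ = 256 < 15147/47 ≤ 625 = 5⁴, so L = 5.

5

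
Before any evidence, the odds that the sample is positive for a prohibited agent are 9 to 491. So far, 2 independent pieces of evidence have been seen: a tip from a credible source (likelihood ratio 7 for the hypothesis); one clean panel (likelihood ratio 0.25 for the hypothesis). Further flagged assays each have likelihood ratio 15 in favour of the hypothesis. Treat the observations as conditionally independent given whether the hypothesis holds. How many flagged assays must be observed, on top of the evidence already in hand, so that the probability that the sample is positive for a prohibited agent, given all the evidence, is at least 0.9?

3

Prior odds = 9/491.
Combined Bayes factor of the evidence already in hand = 7 × 0.25 = 1.75.
Odds after that evidence = (9/491) × 1.75 = 63/1964.
Target odds = 0.9/0.1 = 9.
Need 15ⁿ ≥ 9 ÷ (63/1964) = 1964/7.
15² = 225 falls short of 1964/7 but 15³ = 3375 reaches it, so n = 3.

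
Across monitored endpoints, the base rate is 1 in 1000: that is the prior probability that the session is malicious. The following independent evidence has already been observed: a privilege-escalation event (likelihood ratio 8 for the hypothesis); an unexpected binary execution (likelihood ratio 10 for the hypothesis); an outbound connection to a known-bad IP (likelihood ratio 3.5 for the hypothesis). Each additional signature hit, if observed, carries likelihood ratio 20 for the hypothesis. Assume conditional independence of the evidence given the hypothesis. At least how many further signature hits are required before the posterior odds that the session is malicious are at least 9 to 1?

Prior odds = 0.001/0.999 = 1/999.
Combined Bayes factor of the evidence already in hand = 8 × 10 × 3.5 = 280.
Odds after that evidence = (1/999) × 280 = 280/999.
Target odds = 9.
Need 20ⁿ ≥ 9 ÷ (280/999) = 8991/280.
20¹ = 20 falls short of 8991/280 but 20² = 400 reaches it, so n = 2.

2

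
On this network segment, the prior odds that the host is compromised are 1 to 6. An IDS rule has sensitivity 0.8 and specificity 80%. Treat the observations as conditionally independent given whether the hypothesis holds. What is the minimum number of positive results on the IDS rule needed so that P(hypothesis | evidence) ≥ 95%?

4

Prior odds = 1/6.
False-positive rate = 1 − 0.8 = 0.2; likelihood ratio of a positive = 0.8/0.2 = 4.
Target posterior odds = 0.95/0.05 = 19.
Need (1/6) × 4ⁿ ≥ 19, i.e. 4ⁿ ≥ 114.
4³ = 64 falls short of 114 but 4⁴ = 256 reaches it, so n = 4.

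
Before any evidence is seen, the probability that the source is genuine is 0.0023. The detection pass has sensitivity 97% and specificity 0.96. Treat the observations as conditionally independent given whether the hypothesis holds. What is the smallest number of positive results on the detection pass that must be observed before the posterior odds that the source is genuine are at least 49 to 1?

Prior odds: 0.0023 ÷ 0.9977 = 23/9977.
False-positive rate = 1 − 0.96 = 0.04; likelihood ratio of a positive = 0.97/0.04 = 24.25.
Target odds = 49.
Need (23/9977) × 24.25ⁿ ≥ 49, i.e. 24.25ⁿ ≥ 488873/23.
24.25³ = 912673/64 falls short of 488873/23 but 24.25⁴ = 88529281/256 reaches it, so n = 4.

4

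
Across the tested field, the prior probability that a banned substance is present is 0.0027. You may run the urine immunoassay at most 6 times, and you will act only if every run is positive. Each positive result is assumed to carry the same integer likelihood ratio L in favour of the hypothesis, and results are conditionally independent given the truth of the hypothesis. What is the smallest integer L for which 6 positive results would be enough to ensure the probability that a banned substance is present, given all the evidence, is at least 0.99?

Prior odds = 0.0027/0.9973 = 27/9973.
Target odds = 0.99/0.01 = 99.
Need L⁶ ≥ 99 ÷ (27/9973) = 109703/3.
5⁶ = 15625 < 109703/3 ≤ 46656 = 6⁶, so L = 6.

6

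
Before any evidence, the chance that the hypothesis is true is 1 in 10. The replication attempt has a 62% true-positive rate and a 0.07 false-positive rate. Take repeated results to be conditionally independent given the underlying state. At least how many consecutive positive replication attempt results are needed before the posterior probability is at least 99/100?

4

Prior odds = 0.1/0.9 = 1/9.
Likelihood ratio of a positive result = 0.62/0.07 = 62/7.
Target odds: 0.99 ÷ 0.01 = 99.
Need (1/9) × (62/7)ⁿ ≥ 99, i.e. (62/7)ⁿ ≥ 891.
(62/7)³ = 238328/343 falls short of 891 but (62/7)⁴ = 14776336/2401 reaches it, so n = 4.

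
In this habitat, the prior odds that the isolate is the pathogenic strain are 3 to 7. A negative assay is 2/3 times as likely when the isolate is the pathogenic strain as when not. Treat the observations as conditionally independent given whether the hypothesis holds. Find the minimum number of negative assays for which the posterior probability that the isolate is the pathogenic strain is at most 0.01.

10

Prior odds = 3/7.
Likelihood ratio per negative assay = 2/3.
Target odds: 0.01 ÷ 0.99 = 1/99.
Require (2/3)ⁿ ≤ 1/99 ÷ (3/7) = 7/297.
(2/3)⁹ = 512/19683 is still above 7/297 but (2/3)¹⁰ = 1024/59049 is at or below it, so n = 10.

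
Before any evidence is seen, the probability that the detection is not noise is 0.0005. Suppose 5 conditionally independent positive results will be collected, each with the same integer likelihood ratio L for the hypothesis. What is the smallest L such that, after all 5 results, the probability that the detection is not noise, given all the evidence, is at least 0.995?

Prior odds = 0.0005/0.9995 = 1/1999.
Target odds = 0.995/0.005 = 199.
Need L⁵ ≥ 199 ÷ (1/1999) = 397801.
13⁵ = 371293 < 397801 ≤ 537824 = 14⁵, so L = 14.

14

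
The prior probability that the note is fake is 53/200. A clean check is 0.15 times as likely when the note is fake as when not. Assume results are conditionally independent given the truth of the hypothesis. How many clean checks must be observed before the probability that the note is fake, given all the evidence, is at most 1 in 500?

Prior odds: 0.265 ÷ 0.735 = 53/147.
Likelihood ratio per clean check = 0.15.
Target odds: 0.002 ÷ 0.998 = 1/499.
Need (53/147) × 0.15ⁿ ≤ 1/499, i.e. 0.15ⁿ ≤ 147/26447.
0.15² = 0.0225 is still above 147/26447 but 0.15³ = 0.003375 is at or below it, so n = 3.

3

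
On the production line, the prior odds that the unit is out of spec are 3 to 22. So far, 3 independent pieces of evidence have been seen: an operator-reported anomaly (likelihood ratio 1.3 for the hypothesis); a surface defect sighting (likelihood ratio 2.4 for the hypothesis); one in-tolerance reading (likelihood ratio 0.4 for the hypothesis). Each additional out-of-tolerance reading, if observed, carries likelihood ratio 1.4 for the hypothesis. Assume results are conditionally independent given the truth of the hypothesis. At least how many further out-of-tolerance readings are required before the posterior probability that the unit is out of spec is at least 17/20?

Prior odds = 3/22.
Combined Bayes factor of the evidence already in hand = 1.3 × 2.4 × 0.4 = 1.248.
Odds after that evidence = (3/22) × 1.248 = 234/1375.
Target odds = 0.85/0.15 = 17/3.
Need 1.4ⁿ ≥ 17/3 ÷ (234/1375) = 23375/702.
1.4¹⁰ = 282475249/9765625 falls short of 23375/702 but 1.4¹¹ ≈40.4957 reaches it, so n = 11.

11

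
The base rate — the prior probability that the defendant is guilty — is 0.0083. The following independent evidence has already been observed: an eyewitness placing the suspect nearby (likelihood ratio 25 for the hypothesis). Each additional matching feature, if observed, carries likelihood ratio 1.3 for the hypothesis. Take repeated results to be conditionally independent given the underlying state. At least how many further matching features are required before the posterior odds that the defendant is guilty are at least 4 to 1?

12

Prior odds = 0.0083/0.9917 = 83/9917.
Bayes factor of the evidence already in hand = 25.
Odds after that evidence = (83/9917) × 25 = 2075/9917.
Target odds = 4.
Need 1.3ⁿ ≥ 4 ÷ (2075/9917) = 39668/2075.
1.3¹¹ ≈17.9216 falls short of 39668/2075 but 1.3¹² ≈23.2981 reaches it, so n = 12.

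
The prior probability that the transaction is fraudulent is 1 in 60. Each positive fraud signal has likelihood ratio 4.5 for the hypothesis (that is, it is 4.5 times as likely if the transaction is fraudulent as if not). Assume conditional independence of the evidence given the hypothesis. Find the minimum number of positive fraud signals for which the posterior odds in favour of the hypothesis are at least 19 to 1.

Prior odds: (1/60) ÷ (59/60) = 1/59.
Likelihood ratio per positive fraud signal = 4.5.
Target odds = 19.
Require 4.5ⁿ ≥ 19 ÷ (1/59) = 1121.
4.5⁴ = 410.0625 falls short of 1121 but 4.5⁵ = 1845.28125 reaches it, so n = 5.

5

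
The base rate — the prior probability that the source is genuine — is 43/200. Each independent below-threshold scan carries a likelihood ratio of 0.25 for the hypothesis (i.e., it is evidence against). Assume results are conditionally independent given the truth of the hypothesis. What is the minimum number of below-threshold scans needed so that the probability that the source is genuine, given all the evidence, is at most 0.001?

5

Prior odds = 0.215/0.785 = 43/157.
Likelihood ratio per below-threshold scan = 0.25.
Target posterior odds = 0.001/0.999 = 1/999.
Need (43/157) × 0.25ⁿ ≤ 1/999, i.e. 0.25ⁿ ≤ 157/42957.
0.25⁴ = 0.00390625 is still above 157/42957 but 0.25⁵ = 1/1024 is at or below it, so n = 5.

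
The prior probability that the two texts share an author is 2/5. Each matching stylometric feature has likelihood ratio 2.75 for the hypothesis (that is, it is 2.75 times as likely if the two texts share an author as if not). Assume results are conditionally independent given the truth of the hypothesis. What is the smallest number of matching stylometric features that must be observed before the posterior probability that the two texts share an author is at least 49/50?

Prior odds: 0.4 ÷ 0.6 = 2/3.
Likelihood ratio per matching stylometric feature = 2.75.
Target odds: 0.98 ÷ 0.02 = 49.
Need (2/3) × 2.75ⁿ ≥ 49, i.e. 2.75ⁿ ≥ 73.5.
2.75⁴ = 57.19140625 falls short of 73.5 but 2.75⁵ = 161051/1024 reaches it, so n = 5.

5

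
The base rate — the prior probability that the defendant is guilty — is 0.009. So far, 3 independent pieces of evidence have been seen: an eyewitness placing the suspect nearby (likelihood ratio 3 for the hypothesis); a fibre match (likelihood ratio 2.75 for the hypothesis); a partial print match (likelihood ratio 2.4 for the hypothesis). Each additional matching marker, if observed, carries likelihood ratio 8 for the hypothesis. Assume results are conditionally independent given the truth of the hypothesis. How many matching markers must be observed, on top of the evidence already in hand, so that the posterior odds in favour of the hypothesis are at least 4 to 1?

2

Prior odds = 0.009/0.991 = 9/991.
Combined Bayes factor of the evidence already in hand = 3 × 2.75 × 2.4 = 19.8.
Odds after that evidence = (9/991) × 19.8 = 891/4955.
Target odds = 4.
Need 8ⁿ ≥ 4 ÷ (891/4955) = 19820/891.
8¹ = 8 falls short of 19820/891 but 8² = 64 reaches it, so n = 2.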